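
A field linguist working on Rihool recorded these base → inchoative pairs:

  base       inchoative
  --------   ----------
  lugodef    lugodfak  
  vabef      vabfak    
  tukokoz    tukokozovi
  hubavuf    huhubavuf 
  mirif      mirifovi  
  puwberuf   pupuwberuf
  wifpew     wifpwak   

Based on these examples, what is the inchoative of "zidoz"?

zidozovi

lugodef and hubavuf both end in -f yet inflect differently (lugodfak, huhubavuf), so the final letter is not what conditions the rule; the last vowel is.
"zidoz" has last vowel 'o'. The one such stem in the data (tukokoz → tukokozovi) adds -ovi, so the same rule applies.
The other patterns: stems whose last vowel is 'e' delete the last vowel and add -ak; stems whose last vowel is 'u' repeat the first consonant+vowel as a prefix.
So zidoz → zidozovi.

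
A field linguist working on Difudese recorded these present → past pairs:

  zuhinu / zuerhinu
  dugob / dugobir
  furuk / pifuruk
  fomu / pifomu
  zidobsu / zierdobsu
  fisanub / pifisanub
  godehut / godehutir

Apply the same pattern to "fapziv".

dugob and fisanub both end in -b yet inflect differently (dugobir, pifisanub), so the final letter is not what conditions the rule; the first letter is.
"fapziv" begins with f-. The stems beginning with f- (fisanub → pifisanub, fomu → pifomu, furuk → pifuruk) add the prefix pi-.
So fapziv → pifapziv.

pifapziv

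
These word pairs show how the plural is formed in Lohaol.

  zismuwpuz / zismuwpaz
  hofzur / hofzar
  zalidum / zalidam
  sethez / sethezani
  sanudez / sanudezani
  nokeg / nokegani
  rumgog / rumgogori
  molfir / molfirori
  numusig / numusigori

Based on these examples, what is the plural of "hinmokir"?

zismuwpuz and sethez both end in -z yet inflect differently (zismuwpaz, sethezani), so the final letter is not what conditions the rule; the last vowel is.
"hinmokir" has last vowel 'i'. The stems whose last vowel is 'i' (molfir → molfirori, numusig → numusigori) add -ori.
The other patterns: stems whose last vowel is 'u' change the last vowel to 'a'; stems whose last vowel is 'e' add -ani.
So hinmokir → hinmokirori.

hinmokirori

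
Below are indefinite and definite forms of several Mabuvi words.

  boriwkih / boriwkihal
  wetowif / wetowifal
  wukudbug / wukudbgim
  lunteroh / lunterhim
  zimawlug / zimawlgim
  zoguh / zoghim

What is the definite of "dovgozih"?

boriwkih and lunteroh both end in -h yet inflect differently (boriwkihal, lunterhim), so the final letter is not what conditions the rule; the last vowel is.
"dovgozih" has last vowel 'i'. The stems whose last vowel is 'i' (boriwkih → boriwkihal, wetowif → wetowifal) add -al.
The other pattern: stems whose last vowel is 'o' or 'u' delete the last vowel and add -im.
So dovgozih → dovgozihal.

dovgozihal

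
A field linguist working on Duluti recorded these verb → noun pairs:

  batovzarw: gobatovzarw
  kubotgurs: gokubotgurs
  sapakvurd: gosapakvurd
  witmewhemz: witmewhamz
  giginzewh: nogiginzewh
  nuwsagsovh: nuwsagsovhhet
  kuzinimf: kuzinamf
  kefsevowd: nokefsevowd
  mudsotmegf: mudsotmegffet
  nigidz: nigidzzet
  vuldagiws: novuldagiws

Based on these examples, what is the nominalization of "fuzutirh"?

kubotgurs and vuldagiws both end in -s yet inflect differently (gokubotgurs, novuldagiws), so the final letter is not what conditions the rule; the second-to-last letter is.
"fuzutirh" has second-to-last letter 'r'. The stems whose second-to-last letter is 'r' (kubotgurs → gokubotgurs, sapakvurd → gosapakvurd, batovzarw → gobatovzarw) add the prefix go-.
The other patterns: stems whose second-to-last letter is 'm' change the last vowel to 'a'; stems whose second-to-last letter is 'w' add the prefix no-; stems whose second-to-last letter is 'd', 'g' or 'v' double the final consonant and add -et.
So fuzutirh → gofuzutirh.

gofuzutirh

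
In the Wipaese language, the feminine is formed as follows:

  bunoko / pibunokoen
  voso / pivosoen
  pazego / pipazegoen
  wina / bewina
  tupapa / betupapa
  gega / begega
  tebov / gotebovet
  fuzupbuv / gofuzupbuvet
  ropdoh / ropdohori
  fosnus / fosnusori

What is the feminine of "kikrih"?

kikrihori

"kikrih" ends in -h. The one such stem in the data (ropdoh → ropdohori) adds -ori, so the same rule applies.
So kikrih → kikrihori.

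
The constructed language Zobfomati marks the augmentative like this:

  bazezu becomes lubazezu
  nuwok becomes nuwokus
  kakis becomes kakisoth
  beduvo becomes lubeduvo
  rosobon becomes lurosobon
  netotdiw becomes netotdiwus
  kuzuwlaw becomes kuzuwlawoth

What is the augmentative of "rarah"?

lurarah

netotdiw and kuzuwlaw both end in -w yet inflect differently (netotdiwus, kuzuwlawoth), so the final letter is not what conditions the rule; the first letter is.
"rarah" begins with r-. The one such stem in the data (rosobon → lurosobon) adds the prefix lu-, so the same rule applies.
The other patterns: stems beginning with n- add -us; stems beginning with k- add -oth.
So rarah → lurarah.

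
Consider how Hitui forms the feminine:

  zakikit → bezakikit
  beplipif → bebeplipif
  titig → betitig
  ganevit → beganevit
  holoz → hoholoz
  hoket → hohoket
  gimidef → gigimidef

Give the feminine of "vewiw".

bevewiw

"vewiw" has last vowel 'i'. The stems whose last vowel is 'i' (zakikit → bezakikit, beplipif → bebeplipif, titig → betitig) add the prefix be-.
The other pattern: stems whose last vowel is 'e' or 'o' repeat the first consonant+vowel as a prefix.
So vewiw → bevewiw.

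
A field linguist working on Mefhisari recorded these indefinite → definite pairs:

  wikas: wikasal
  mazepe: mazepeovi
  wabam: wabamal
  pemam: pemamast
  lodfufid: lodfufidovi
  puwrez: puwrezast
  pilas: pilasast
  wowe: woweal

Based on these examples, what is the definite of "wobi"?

wabam and pemam both end in -m yet inflect differently (wabamal, pemamast), so the final letter is not what conditions the rule; the first letter is.
"wobi" begins with w-. The stems beginning with w- (wowe → woweal, wabam → wabamal, wikas → wikasal) add -al.
The other patterns: stems beginning with p- add -ast; stems beginning with l- or m- add -ovi.
So wobi → wobial.

wobial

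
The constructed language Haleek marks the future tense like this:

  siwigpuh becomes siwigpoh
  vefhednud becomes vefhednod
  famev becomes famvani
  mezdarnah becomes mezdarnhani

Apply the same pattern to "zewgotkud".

siwigpuh and mezdarnah both end in -h yet inflect differently (siwigpoh, mezdarnhani), so the final letter is not what conditions the rule; the last vowel is.
"zewgotkud" has last vowel 'u'. The stems whose last vowel is 'u' (siwigpuh → siwigpoh, vefhednud → vefhednod) change the last vowel to 'o'.
So zewgotkud → zewgotkod.

zewgotkod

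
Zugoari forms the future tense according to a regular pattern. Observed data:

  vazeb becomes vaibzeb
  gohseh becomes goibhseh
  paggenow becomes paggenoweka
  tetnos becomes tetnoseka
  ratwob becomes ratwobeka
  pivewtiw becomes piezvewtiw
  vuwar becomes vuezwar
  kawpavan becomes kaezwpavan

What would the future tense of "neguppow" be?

vazeb and ratwob both end in -b yet inflect differently (vaibzeb, ratwobeka), so the final letter is not what conditions the rule; the last vowel is.
"neguppow" has last vowel 'o'. The stems whose last vowel is 'o' (paggenow → paggenoweka, tetnos → tetnoseka, ratwob → ratwobeka) add -eka.
The other patterns: stems whose last vowel is 'e' insert -ib- after the first vowel; stems whose last vowel is 'a' or 'i' insert -ez- after the first vowel.
So neguppow → neguppoweka.

neguppoweka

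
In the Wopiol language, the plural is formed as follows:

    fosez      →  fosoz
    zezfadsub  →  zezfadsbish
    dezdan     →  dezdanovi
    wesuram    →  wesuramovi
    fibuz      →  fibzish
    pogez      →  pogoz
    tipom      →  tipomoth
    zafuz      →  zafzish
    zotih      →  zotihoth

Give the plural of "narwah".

"narwah" has last vowel 'a'. The stems whose last vowel is 'a' (dezdan → dezdanovi, wesuram → wesuramovi) add -ovi.
The other patterns: stems whose last vowel is 'e' change the last vowel to 'o'; stems whose last vowel is 'u' delete the last vowel and add -ish; stems whose last vowel is 'i' or 'o' add -oth.
So narwah → narwahovi.

narwahovi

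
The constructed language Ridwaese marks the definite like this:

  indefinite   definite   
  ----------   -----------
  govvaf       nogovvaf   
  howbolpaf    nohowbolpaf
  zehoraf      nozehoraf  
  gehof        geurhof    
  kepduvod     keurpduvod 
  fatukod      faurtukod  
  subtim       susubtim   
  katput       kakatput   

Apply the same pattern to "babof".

"babof" has last vowel 'o'. The stems whose last vowel is 'o' (gehof → geurhof, kepduvod → keurpduvod, fatukod → faurtukod) insert -ur- after the first vowel.
The other patterns: stems whose last vowel is 'a' add the prefix no-; stems whose last vowel is 'i' or 'u' repeat the first consonant+vowel as a prefix.
So babof → baurbof.

baurbof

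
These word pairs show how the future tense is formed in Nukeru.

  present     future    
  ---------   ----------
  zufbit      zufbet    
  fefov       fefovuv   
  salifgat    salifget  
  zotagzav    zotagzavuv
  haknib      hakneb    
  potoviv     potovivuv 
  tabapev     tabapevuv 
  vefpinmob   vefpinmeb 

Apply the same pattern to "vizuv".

vizuvuv

potoviv and haknib both have last vowel 'i' yet inflect differently (potovivuv, hakneb), so the last vowel is not what conditions the rule; the final letter is.
"vizuv" ends in -v. The stems ending in -v (fefov → fefovuv, zotagzav → zotagzavuv, potoviv → potovivuv) add -uv.
The other pattern: stems ending in -b or -t change the last vowel to 'e'.
So vizuv → vizuvuv.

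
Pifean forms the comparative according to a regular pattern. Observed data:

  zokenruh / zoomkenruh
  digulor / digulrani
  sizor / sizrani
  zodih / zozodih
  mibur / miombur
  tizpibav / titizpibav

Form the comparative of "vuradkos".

digulor and mibur both end in -r yet inflect differently (digulrani, miombur), so the final letter is not what conditions the rule; the last vowel is.
"vuradkos" has last vowel 'o'. The stems whose last vowel is 'o' (digulor → digulrani, sizor → sizrani) delete the last vowel and add -ani.
The other patterns: stems whose last vowel is 'u' insert -om- after the first vowel; stems whose last vowel is 'a' or 'i' repeat the first consonant+vowel as a prefix.
So vuradkos → vuradksani.

vuradksani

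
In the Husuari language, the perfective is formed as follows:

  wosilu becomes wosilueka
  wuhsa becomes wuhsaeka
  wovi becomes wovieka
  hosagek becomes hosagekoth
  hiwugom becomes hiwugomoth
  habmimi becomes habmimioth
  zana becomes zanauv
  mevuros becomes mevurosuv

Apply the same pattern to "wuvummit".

wovi and habmimi both end in -i yet inflect differently (wovieka, habmimioth), so the final letter is not what conditions the rule; the first letter is.
"wuvummit" begins with w-. The stems beginning with w- (wosilu → wosilueka, wuhsa → wuhsaeka, wovi → wovieka) add -eka.
The other patterns: stems beginning with h- add -oth; stems beginning with m- or z- add -uv.
So wuvummit → wuvummiteka.

wuvummiteka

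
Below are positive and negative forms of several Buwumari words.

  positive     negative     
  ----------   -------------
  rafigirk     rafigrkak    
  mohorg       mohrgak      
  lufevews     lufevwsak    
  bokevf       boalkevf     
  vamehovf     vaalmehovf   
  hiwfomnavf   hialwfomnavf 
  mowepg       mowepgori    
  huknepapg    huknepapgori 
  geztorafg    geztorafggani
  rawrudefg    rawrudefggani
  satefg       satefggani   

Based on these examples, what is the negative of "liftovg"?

mohorg and mowepg both end in -g yet inflect differently (mohrgak, mowepgori), so the final letter is not what conditions the rule; the second-to-last letter is.
"liftovg" has second-to-last letter 'v'. The stems whose second-to-last letter is 'v' (bokevf → boalkevf, vamehovf → vaalmehovf, hiwfomnavf → hialwfomnavf) insert -al- after the first vowel.
So liftovg → lialftovg.

lialftovg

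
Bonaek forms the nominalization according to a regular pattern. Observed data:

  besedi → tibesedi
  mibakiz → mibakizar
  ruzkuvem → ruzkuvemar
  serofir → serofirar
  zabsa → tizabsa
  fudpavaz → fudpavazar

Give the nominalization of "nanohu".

tinanohu

"nanohu" ends in a vowel. The stems ending in a vowel (zabsa → tizabsa, besedi → tibesedi) add the prefix ti-.
The other pattern: stems ending in a consonant add -ar.
So nanohu → tinanohu.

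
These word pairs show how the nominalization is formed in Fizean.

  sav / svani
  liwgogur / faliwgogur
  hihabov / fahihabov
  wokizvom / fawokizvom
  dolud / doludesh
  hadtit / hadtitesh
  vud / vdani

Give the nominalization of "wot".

vud and dolud both end in -d yet inflect differently (vdani, doludesh), so the final letter is not what conditions the rule; the number of vowels is.
"wot" has 1 vowel. The stems with 1 vowel (vud → vdani, sav → svani) delete the last vowel and add -ani.
The other patterns: stems with 2 vowels add -esh; stems with 3 vowels add the prefix fa-.
So wot → wtani.

wtani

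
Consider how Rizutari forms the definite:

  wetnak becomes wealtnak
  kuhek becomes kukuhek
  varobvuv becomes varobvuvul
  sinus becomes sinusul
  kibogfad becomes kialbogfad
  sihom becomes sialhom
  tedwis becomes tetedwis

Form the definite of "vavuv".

vavuvul

sinus and tedwis both end in -s yet inflect differently (sinusul, tetedwis), so the final letter is not what conditions the rule; the last vowel is.
"vavuv" has last vowel 'u'. The stems whose last vowel is 'u' (varobvuv → varobvuvul, sinus → sinusul) add -ul.
The other patterns: stems whose last vowel is 'a' or 'o' insert -al- after the first vowel; stems whose last vowel is 'e' or 'i' repeat the first consonant+vowel as a prefix.
So vavuv → vavuvul.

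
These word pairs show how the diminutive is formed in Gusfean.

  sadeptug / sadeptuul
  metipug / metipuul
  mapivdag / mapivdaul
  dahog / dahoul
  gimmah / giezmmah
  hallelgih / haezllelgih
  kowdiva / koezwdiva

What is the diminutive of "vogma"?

mapivdag and gimmah both have last vowel 'a' yet inflect differently (mapivdaul, giezmmah), so the last vowel is not what conditions the rule; the final letter is.
"vogma" ends in -a. The one such stem in the data (kowdiva → koezwdiva) inserts -ez- after the first vowel (as do gimmah, hallelgih), so the same rule applies.
The other pattern: stems ending in -g drop the final letter and add -ul.
So vogma → voezgma.

voezgma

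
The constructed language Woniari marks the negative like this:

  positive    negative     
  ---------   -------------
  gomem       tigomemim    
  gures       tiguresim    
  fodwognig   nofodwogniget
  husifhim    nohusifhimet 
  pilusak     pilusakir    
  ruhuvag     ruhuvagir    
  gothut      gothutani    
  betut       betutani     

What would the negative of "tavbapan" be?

tavbapanir

"tavbapan" has last vowel 'a'. The stems whose last vowel is 'a' (pilusak → pilusakir, ruhuvag → ruhuvagir) add -ir.
The other patterns: stems whose last vowel is 'e' add ti- … -im around the stem; stems whose last vowel is 'i' add no- … -et around the stem; stems whose last vowel is 'u' add -ani.
So tavbapan → tavbapanir.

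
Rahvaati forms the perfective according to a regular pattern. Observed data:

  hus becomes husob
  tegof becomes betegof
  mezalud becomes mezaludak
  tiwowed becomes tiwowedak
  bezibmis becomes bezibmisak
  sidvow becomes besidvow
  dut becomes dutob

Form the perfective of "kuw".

kuwob

hus and bezibmis both end in -s yet inflect differently (husob, bezibmisak), so the final letter is not what conditions the rule; the number of vowels is.
"kuw" has 1 vowel. The stems with 1 vowel (dut → dutob, hus → husob) add -ob.
The other patterns: stems with 2 vowels add the prefix be-; stems with 3 vowels add -ak.
So kuw → kuwob.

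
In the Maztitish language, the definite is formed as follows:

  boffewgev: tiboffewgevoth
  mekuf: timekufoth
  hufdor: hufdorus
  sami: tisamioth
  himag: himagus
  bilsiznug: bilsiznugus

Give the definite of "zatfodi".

"zatfodi" ends in -i. The one such stem in the data (sami → tisamioth) adds ti- … -oth around the stem, so the same rule applies.
So zatfodi → tizatfodioth.

tizatfodioth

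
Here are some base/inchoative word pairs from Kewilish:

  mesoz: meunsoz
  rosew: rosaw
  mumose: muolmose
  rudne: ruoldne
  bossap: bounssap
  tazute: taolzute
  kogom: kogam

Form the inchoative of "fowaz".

founwaz

mumose and rosew both have last vowel 'e' yet inflect differently (muolmose, rosaw), so the last vowel is not what conditions the rule; the final letter is.
"fowaz" ends in -z. The one such stem in the data (mesoz → meunsoz) inserts -un- after the first vowel (as does bossap), so the same rule applies.
The other patterns: stems ending in -e insert -ol- after the first vowel; stems ending in -m or -w change the last vowel to 'a'.
So fowaz → founwaz.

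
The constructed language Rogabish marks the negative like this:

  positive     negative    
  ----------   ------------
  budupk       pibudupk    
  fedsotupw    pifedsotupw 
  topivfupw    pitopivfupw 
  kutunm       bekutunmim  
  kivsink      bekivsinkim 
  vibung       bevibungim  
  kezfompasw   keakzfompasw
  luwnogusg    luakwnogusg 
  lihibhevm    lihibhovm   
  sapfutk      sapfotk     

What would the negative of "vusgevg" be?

vusgovg

budupk and kivsink both end in -k yet inflect differently (pibudupk, bekivsinkim), so the final letter is not what conditions the rule; the second-to-last letter is.
"vusgevg" has second-to-last letter 'v'. The one such stem in the data (lihibhevm → lihibhovm) changes the last vowel to 'o' (as does sapfutk), so the same rule applies.
The other patterns: stems whose second-to-last letter is 'p' add the prefix pi-; stems whose second-to-last letter is 'n' add be- … -im around the stem; stems whose second-to-last letter is 's' insert -ak- after the first vowel.
So vusgevg → vusgovg.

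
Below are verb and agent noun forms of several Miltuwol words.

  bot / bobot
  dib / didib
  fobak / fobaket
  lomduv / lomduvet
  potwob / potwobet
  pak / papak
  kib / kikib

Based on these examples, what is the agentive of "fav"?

fafav

dib and potwob both end in -b yet inflect differently (didib, potwobet), so the final letter is not what conditions the rule; the number of vowels is.
"fav" has 1 vowel. The stems with 1 vowel (pak → papak, dib → didib, bot → bobot) repeat the first consonant+vowel as a prefix.
So fav → fafav.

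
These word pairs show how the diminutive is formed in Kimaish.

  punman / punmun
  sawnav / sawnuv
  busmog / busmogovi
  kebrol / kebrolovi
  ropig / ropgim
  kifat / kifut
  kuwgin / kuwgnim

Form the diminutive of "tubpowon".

tubpowonovi

punman and kuwgin both end in -n yet inflect differently (punmun, kuwgnim), so the final letter is not what conditions the rule; the last vowel is.
"tubpowon" has last vowel 'o'. The stems whose last vowel is 'o' (kebrol → kebrolovi, busmog → busmogovi) add -ovi.
The other patterns: stems whose last vowel is 'a' change the last vowel to 'u'; stems whose last vowel is 'i' delete the last vowel and add -im.
So tubpowon → tubpowonovi.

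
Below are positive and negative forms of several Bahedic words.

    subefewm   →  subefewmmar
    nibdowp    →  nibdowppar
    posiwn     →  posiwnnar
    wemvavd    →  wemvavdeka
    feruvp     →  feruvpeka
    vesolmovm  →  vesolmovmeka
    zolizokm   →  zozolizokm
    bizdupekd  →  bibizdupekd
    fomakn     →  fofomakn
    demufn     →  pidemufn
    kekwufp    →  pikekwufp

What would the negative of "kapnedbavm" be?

nibdowp and feruvp both end in -p yet inflect differently (nibdowppar, feruvpeka), so the final letter is not what conditions the rule; the second-to-last letter is.
"kapnedbavm" has second-to-last letter 'v'. The stems whose second-to-last letter is 'v' (wemvavd → wemvavdeka, feruvp → feruvpeka, vesolmovm → vesolmovmeka) add -eka.
The other patterns: stems whose second-to-last letter is 'w' double the final consonant and add -ar; stems whose second-to-last letter is 'k' repeat the first consonant+vowel as a prefix; stems whose second-to-last letter is 'f' add the prefix pi-.
So kapnedbavm → kapnedbavmeka.

kapnedbavmeka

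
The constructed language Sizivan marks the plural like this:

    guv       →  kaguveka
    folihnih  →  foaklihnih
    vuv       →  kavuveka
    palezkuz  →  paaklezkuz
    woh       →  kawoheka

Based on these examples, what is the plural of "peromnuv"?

woh and folihnih both end in -h yet inflect differently (kawoheka, foaklihnih), so the final letter is not what conditions the rule; the number of vowels is.
"peromnuv" has 3 vowels. The stems with 3 vowels (palezkuz → paaklezkuz, folihnih → foaklihnih) insert -ak- after the first vowel.
So peromnuv → peakromnuv.

peakromnuv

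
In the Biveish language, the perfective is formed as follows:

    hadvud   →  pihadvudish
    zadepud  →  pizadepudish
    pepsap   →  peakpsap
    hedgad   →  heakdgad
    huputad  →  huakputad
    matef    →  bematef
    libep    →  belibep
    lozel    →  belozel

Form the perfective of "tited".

"tited" has last vowel 'e'. The stems whose last vowel is 'e' (matef → bematef, libep → belibep, lozel → belozel) add the prefix be-.
So tited → betited.

betited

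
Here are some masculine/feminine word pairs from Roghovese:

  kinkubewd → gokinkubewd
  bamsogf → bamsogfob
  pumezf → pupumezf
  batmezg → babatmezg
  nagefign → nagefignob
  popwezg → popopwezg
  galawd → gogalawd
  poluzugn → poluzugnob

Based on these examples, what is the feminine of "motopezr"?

pumezf and bamsogf both end in -f yet inflect differently (pupumezf, bamsogfob), so the final letter is not what conditions the rule; the second-to-last letter is.
"motopezr" has second-to-last letter 'z'. The stems whose second-to-last letter is 'z' (popwezg → popopwezg, pumezf → pupumezf, batmezg → babatmezg) repeat the first consonant+vowel as a prefix.
The other patterns: stems whose second-to-last letter is 'w' add the prefix go-; stems whose second-to-last letter is 'g' add -ob.
So motopezr → momotopezr.

momotopezr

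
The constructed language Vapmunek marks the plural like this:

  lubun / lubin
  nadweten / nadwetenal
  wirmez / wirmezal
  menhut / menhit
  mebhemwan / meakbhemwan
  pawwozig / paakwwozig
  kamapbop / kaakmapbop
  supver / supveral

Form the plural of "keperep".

nadweten and lubun both end in -n yet inflect differently (nadwetenal, lubin), so the final letter is not what conditions the rule; the last vowel is.
"keperep" has last vowel 'e'. The stems whose last vowel is 'e' (wirmez → wirmezal, supver → supveral, nadweten → nadwetenal) add -al.
So keperep → keperepal.

keperepal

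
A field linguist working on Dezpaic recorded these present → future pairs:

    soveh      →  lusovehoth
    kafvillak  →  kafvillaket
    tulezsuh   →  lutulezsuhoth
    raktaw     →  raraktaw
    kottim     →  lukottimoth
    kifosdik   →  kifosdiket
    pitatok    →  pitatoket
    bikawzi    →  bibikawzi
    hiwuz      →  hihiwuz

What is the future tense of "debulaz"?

dedebulaz

kifosdik and kottim both have last vowel 'i' yet inflect differently (kifosdiket, lukottimoth), so the last vowel is not what conditions the rule; the final letter is.
"debulaz" ends in -z. The one such stem in the data (hiwuz → hihiwuz) repeats the first consonant+vowel as a prefix (as do raktaw, bikawzi), so the same rule applies.
So debulaz → dedebulaz.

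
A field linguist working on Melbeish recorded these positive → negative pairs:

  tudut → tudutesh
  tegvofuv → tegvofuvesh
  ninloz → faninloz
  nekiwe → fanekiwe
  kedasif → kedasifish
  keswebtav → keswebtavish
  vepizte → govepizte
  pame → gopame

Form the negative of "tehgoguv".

tehgoguvesh

"tehgoguv" begins with t-. The stems beginning with t- (tudut → tudutesh, tegvofuv → tegvofuvesh) add -esh.
The other patterns: stems beginning with n- add the prefix fa-; stems beginning with k- add -ish; stems beginning with p- or v- add the prefix go-.
So tehgoguv → tehgoguvesh.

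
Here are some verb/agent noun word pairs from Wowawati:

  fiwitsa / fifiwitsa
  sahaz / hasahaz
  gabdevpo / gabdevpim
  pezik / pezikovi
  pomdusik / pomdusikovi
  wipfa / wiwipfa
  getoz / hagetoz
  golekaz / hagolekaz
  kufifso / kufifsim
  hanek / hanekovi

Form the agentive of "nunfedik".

nunfedikovi

getoz and kufifso both have last vowel 'o' yet inflect differently (hagetoz, kufifsim), so the last vowel is not what conditions the rule; the final letter is.
"nunfedik" ends in -k. The stems ending in -k (pezik → pezikovi, pomdusik → pomdusikovi, hanek → hanekovi) add -ovi.
So nunfedik → nunfedikovi.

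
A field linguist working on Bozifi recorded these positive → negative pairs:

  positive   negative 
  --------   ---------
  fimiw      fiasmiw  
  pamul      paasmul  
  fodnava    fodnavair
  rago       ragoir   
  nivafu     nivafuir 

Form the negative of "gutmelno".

gutmelnoir

pamul and nivafu both have last vowel 'u' yet inflect differently (paasmul, nivafuir), so the last vowel is not what conditions the rule; whether the stem ends in a vowel or a consonant is.
"gutmelno" ends in a vowel. The stems ending in a vowel (fodnava → fodnavair, rago → ragoir, nivafu → nivafuir) add -ir.
The other pattern: stems ending in a consonant insert -as- after the first vowel.
So gutmelno → gutmelnoir.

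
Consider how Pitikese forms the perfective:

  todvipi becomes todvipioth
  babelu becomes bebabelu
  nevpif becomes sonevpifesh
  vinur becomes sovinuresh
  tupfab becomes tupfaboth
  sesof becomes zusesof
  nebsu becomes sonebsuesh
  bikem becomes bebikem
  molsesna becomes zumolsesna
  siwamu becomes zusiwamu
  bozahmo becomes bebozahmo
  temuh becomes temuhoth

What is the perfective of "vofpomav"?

babelu and nebsu both end in -u yet inflect differently (bebabelu, sonebsuesh), so the final letter is not what conditions the rule; the first letter is.
"vofpomav" begins with v-. The one such stem in the data (vinur → sovinuresh) adds so- … -esh around the stem, so the same rule applies.
The other patterns: stems beginning with t- add -oth; stems beginning with b- add the prefix be-; stems beginning with m- or s- add the prefix zu-.
So vofpomav → sovofpomavesh.

sovofpomavesh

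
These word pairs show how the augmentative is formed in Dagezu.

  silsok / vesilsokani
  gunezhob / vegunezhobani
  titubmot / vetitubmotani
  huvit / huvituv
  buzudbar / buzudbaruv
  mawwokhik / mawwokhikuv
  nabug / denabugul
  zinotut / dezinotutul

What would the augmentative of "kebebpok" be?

vekebebpokani

titubmot and huvit both end in -t yet inflect differently (vetitubmotani, huvituv), so the final letter is not what conditions the rule; the last vowel is.
"kebebpok" has last vowel 'o'. The stems whose last vowel is 'o' (silsok → vesilsokani, gunezhob → vegunezhobani, titubmot → vetitubmotani) add ve- … -ani around the stem.
The other patterns: stems whose last vowel is 'a' or 'i' add -uv; stems whose last vowel is 'u' add de- … -ul around the stem.
So kebebpok → vekebebpokani.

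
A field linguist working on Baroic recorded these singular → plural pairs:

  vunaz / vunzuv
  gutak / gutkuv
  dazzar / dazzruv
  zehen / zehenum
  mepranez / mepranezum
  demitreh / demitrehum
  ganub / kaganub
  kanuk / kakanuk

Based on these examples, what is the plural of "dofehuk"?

kadofehuk

vunaz and mepranez both end in -z yet inflect differently (vunzuv, mepranezum), so the final letter is not what conditions the rule; the last vowel is.
"dofehuk" has last vowel 'u'. The stems whose last vowel is 'u' (ganub → kaganub, kanuk → kakanuk) add the prefix ka-.
So dofehuk → kadofehuk.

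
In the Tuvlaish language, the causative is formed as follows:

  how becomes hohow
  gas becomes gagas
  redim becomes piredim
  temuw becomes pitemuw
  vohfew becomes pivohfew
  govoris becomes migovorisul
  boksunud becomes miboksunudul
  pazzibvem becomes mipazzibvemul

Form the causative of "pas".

"pas" has 1 vowel. The stems with 1 vowel (how → hohow, gas → gagas) repeat the first consonant+vowel as a prefix.
So pas → papas.

papas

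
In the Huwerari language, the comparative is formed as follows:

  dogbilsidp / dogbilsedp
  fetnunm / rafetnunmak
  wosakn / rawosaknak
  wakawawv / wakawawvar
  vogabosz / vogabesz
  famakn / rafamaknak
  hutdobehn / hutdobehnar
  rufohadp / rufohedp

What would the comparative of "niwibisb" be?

niwibesb

hutdobehn and wosakn both end in -n yet inflect differently (hutdobehnar, rawosaknak), so the final letter is not what conditions the rule; the second-to-last letter is.
"niwibisb" has second-to-last letter 's'. The one such stem in the data (vogabosz → vogabesz) changes the last vowel to 'e' (as do rufohadp, dogbilsidp), so the same rule applies.
The other patterns: stems whose second-to-last letter is 'h' or 'w' add -ar; stems whose second-to-last letter is 'k' or 'n' add ra- … -ak around the stem.
So niwibisb → niwibesb.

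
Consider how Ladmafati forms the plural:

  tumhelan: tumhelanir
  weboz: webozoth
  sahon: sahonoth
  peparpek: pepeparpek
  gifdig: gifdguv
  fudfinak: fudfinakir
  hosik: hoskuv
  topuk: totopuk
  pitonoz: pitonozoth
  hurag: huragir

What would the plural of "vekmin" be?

vekmnuv

topuk and hosik both end in -k yet inflect differently (totopuk, hoskuv), so the final letter is not what conditions the rule; the last vowel is.
"vekmin" has last vowel 'i'. The stems whose last vowel is 'i' (gifdig → gifdguv, hosik → hoskuv) delete the last vowel and add -uv.
The other patterns: stems whose last vowel is 'e' or 'u' repeat the first consonant+vowel as a prefix; stems whose last vowel is 'a' add -ir; stems whose last vowel is 'o' add -oth.
So vekmin → vekmnuv.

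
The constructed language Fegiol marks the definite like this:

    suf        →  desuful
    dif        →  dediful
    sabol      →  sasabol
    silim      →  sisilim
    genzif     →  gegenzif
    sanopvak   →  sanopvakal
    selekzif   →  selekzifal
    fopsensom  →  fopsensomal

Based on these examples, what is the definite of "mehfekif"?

mehfekifal

suf and genzif both end in -f yet inflect differently (desuful, gegenzif), so the final letter is not what conditions the rule; the number of vowels is.
"mehfekif" has 3 vowels. The stems with 3 vowels (sanopvak → sanopvakal, selekzif → selekzifal, fopsensom → fopsensomal) add -al.
The other patterns: stems with 1 vowel add de- … -ul around the stem; stems with 2 vowels repeat the first consonant+vowel as a prefix.
So mehfekif → mehfekifal.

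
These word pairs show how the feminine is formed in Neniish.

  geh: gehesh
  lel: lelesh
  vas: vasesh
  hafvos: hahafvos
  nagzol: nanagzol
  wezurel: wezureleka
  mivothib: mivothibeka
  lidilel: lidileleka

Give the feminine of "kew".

kewesh

vas and hafvos both end in -s yet inflect differently (vasesh, hahafvos), so the final letter is not what conditions the rule; the number of vowels is.
"kew" has 1 vowel. The stems with 1 vowel (geh → gehesh, lel → lelesh, vas → vasesh) add -esh.
The other patterns: stems with 2 vowels repeat the first consonant+vowel as a prefix; stems with 3 vowels add -eka.
So kew → kewesh.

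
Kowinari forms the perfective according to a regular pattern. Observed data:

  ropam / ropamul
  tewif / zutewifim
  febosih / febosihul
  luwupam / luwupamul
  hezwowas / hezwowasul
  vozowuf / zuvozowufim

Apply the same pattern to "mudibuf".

"mudibuf" ends in -f. The stems ending in -f (vozowuf → zuvozowufim, tewif → zutewifim) add zu- … -im around the stem.
The other pattern: stems ending in -h, -m or -s add -ul.
So mudibuf → zumudibufim.

zumudibufim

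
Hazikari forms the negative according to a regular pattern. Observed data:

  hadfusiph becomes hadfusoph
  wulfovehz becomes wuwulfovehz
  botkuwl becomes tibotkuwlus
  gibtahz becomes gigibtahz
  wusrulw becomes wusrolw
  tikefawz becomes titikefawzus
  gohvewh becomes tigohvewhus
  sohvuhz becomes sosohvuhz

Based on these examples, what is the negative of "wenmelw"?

gibtahz and tikefawz both end in -z yet inflect differently (gigibtahz, titikefawzus), so the final letter is not what conditions the rule; the second-to-last letter is.
"wenmelw" has second-to-last letter 'l'. The one such stem in the data (wusrulw → wusrolw) changes the last vowel to 'o' (as does hadfusiph), so the same rule applies.
So wenmelw → wenmolw.

wenmolw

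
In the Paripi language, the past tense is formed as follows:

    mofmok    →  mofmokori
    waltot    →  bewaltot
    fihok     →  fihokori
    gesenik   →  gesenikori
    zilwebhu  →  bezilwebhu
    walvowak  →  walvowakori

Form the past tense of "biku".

"biku" ends in -u. The one such stem in the data (zilwebhu → bezilwebhu) adds the prefix be-, so the same rule applies.
The other pattern: stems ending in -k add -ori.
So biku → bebiku.

bebiku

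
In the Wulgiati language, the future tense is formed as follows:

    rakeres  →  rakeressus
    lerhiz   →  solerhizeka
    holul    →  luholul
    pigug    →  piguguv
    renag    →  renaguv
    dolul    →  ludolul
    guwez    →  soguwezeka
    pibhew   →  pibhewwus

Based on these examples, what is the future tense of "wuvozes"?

wuvozessus

holul and pigug both have last vowel 'u' yet inflect differently (luholul, piguguv), so the last vowel is not what conditions the rule; the final letter is.
"wuvozes" ends in -s. The one such stem in the data (rakeres → rakeressus) doubles the final consonant and adds -us (as does pibhew), so the same rule applies.
So wuvozes → wuvozessus.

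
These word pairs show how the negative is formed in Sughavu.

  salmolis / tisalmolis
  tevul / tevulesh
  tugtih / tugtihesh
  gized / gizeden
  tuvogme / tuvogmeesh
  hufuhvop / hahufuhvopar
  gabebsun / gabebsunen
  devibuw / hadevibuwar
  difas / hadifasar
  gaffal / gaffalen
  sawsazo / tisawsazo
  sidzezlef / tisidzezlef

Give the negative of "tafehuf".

tevul and gaffal both end in -l yet inflect differently (tevulesh, gaffalen), so the final letter is not what conditions the rule; the first letter is.
"tafehuf" begins with t-. The stems beginning with t- (tugtih → tugtihesh, tevul → tevulesh, tuvogme → tuvogmeesh) add -esh.
The other patterns: stems beginning with s- add the prefix ti-; stems beginning with g- add -en; stems beginning with d- or h- add ha- … -ar around the stem.
So tafehuf → tafehufesh.

tafehufesh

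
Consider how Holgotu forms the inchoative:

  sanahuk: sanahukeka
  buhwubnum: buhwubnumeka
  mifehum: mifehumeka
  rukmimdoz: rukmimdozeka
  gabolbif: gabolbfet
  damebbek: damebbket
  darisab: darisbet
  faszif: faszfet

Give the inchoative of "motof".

sanahuk and damebbek both end in -k yet inflect differently (sanahukeka, damebbket), so the final letter is not what conditions the rule; the last vowel is.
"motof" has last vowel 'o'. The one such stem in the data (rukmimdoz → rukmimdozeka) adds -eka, so the same rule applies.
So motof → motofeka.

motofeka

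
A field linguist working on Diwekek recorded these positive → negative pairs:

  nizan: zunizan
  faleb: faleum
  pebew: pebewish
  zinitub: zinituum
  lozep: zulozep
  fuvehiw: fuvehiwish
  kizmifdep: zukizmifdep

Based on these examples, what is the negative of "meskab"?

meskaum

pebew and faleb both have last vowel 'e' yet inflect differently (pebewish, faleum), so the last vowel is not what conditions the rule; the final letter is.
"meskab" ends in -b. The stems ending in -b (faleb → faleum, zinitub → zinituum) drop the final letter and add -um.
The other patterns: stems ending in -w add -ish; stems ending in -n or -p add the prefix zu-.
So meskab → meskaum.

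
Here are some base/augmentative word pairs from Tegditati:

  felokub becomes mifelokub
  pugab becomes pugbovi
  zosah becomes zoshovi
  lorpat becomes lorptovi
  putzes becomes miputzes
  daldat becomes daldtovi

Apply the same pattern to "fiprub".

mifiprub

pugab and felokub both end in -b yet inflect differently (pugbovi, mifelokub), so the final letter is not what conditions the rule; the last vowel is.
"fiprub" has last vowel 'u'. The one such stem in the data (felokub → mifelokub) adds the prefix mi-, so the same rule applies.
The other pattern: stems whose last vowel is 'a' delete the last vowel and add -ovi.
So fiprub → mifiprub.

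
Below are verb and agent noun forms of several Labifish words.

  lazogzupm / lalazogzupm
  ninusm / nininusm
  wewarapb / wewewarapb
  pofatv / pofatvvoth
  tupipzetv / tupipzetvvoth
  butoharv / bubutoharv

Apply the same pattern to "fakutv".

fakutvvoth

"fakutv" has second-to-last letter 't'. The stems whose second-to-last letter is 't' (pofatv → pofatvvoth, tupipzetv → tupipzetvvoth) double the final consonant and add -oth.
So fakutv → fakutvvoth.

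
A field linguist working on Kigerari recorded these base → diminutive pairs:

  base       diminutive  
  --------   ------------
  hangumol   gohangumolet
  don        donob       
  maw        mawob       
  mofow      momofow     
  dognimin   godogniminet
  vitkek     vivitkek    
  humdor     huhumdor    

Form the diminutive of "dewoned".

maw and mofow both end in -w yet inflect differently (mawob, momofow), so the final letter is not what conditions the rule; the number of vowels is.
"dewoned" has 3 vowels. The stems with 3 vowels (dognimin → godogniminet, hangumol → gohangumolet) add go- … -et around the stem.
So dewoned → godewonedet.

godewonedet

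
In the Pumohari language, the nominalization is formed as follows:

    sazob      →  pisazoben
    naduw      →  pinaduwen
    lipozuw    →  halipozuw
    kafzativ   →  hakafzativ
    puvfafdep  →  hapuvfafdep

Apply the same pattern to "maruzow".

hamaruzow

"maruzow" has 3 vowels. The stems with 3 vowels (lipozuw → halipozuw, kafzativ → hakafzativ, puvfafdep → hapuvfafdep) add the prefix ha-.
The other pattern: stems with 2 vowels add pi- … -en around the stem.
So maruzow → hamaruzow.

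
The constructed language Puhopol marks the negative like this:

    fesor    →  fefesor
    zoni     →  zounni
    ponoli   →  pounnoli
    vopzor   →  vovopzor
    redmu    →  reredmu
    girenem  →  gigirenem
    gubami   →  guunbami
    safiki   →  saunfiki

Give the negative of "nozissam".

nonozissam

gubami and girenem both begin with g- yet inflect differently (guunbami, gigirenem), so the first letter is not what conditions the rule; the final letter is.
"nozissam" ends in -m. The one such stem in the data (girenem → gigirenem) repeats the first consonant+vowel as a prefix (as do fesor, redmu), so the same rule applies.
So nozissam → nonozissam.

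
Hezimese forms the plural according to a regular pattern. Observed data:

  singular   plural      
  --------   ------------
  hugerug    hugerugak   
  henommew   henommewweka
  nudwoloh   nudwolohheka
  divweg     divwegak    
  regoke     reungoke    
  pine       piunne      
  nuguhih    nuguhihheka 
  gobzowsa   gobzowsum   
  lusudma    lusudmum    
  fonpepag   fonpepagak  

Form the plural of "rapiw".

fonpepag and lusudma both have last vowel 'a' yet inflect differently (fonpepagak, lusudmum), so the last vowel is not what conditions the rule; the final letter is.
"rapiw" ends in -w. The one such stem in the data (henommew → henommewweka) doubles the final consonant and adds -eka (as do nuguhih, nudwoloh), so the same rule applies.
So rapiw → rapiwweka.

rapiwweka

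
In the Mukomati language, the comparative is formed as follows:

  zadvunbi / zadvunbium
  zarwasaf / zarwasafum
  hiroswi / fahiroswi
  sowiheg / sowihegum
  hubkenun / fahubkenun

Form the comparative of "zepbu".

hiroswi and zadvunbi both end in -i yet inflect differently (fahiroswi, zadvunbium), so the final letter is not what conditions the rule; the first letter is.
"zepbu" begins with z-. The stems beginning with z- (zadvunbi → zadvunbium, zarwasaf → zarwasafum) add -um.
The other pattern: stems beginning with h- add the prefix fa-.
So zepbu → zepbuum.

zepbuum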